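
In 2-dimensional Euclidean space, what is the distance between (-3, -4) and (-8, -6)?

√(Σ(x_i - y_i)²) = √((-3 - (-8))² + (-4 - (-6))²)
= √(5² + 2²) = √(25 + 4) = √29 ≈ 5.3852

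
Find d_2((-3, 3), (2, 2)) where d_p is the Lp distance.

(Σ|x_i - y_i|^2)^(1/2) = (|-3 - 2|^2 + |3 - 2|^2)^(1/2)
= (5^2 + 1^2)^(1/2) = (25 + 1)^(1/2) = (26)^(1/2) ≈ 5.099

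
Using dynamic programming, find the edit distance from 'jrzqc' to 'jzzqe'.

Let D[i][j] be the edit distance between the first i characters of 'jrzqc' and the first j characters of 'jzzqe', with D[i][0] = i, D[0][j] = j, and D[i][j] = D[i-1][j-1] if the characters match, else 1 + min(D[i-1][j], D[i][j-1], D[i-1][j-1]). Filling the table (rows: prefixes of 'jrzqc', columns: prefixes of 'jzzqe'):
     ε  j  z  z  q  e
  ε  0  1  2  3  4  5
  j  1  0  1  2  3  4
  r  2  1  1  2  3  4
  z  3  2  1  1  2  3
  q  4  3  2  2  1  2
  c  5  4  3  3  2  2
The bottom-right entry gives D[5][5] = 2, so no sequence of fewer than 2 edits works. Backtracking through the table gives one optimal edit sequence (2 edits):
  jrzqc → jzzqc (sub r→z @2)
  jzzqc → jzzqe (sub c→e @5)
Edit distance = 2.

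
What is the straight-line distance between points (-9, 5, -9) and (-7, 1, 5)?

√(Σ(x_i - y_i)²) = √((-9 - (-7))² + (5 - 1)² + (-9 - 5)²)
= √((-2)² + 4² + (-14)²) = √(4 + 16 + 196) = √216 ≈ 14.6969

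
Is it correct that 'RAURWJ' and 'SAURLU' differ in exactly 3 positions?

Differing positions: 1, 5, 6. Hamming distance = 3, so the claim is true.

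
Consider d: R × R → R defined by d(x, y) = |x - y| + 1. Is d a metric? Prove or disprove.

No. d fails identity of indiscernibles (specifically d(x,x) = 0): d(0, 0) = |0 - 0| + 1 = 0 + 1 = 1 ≠ 0.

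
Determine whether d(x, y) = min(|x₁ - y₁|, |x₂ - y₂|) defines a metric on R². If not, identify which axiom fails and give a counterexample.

No. d fails identity of indiscernibles: take x = (-4, 0) and y = (-4, 8). Then d(x,y) = min(|-4 - (-4)|, |0 - 8|) = min(0, 8) = 0, yet x ≠ y.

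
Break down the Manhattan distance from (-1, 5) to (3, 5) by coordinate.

Σ|x_i - y_i| = |-1 - 3| + |5 - 5| = 4 + 0 = 4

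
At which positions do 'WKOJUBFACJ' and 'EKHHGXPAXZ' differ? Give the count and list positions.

Differing positions: 1, 3, 4, 5, 6, 7, 9, 10. Hamming distance = 8.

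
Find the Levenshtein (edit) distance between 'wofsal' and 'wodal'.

Let D[i][j] be the edit distance between the first i characters of 'wofsal' and the first j characters of 'wodal', with D[i][0] = i, D[0][j] = j, and D[i][j] = D[i-1][j-1] if the characters match, else 1 + min(D[i-1][j], D[i][j-1], D[i-1][j-1]). Filling the table (rows: prefixes of 'wofsal', columns: prefixes of 'wodal'):
     ε  w  o  d  a  l
  ε  0  1  2  3  4  5
  w  1  0  1  2  3  4
  o  2  1  0  1  2  3
  f  3  2  1  1  2  3
  s  4  3  2  2  2  3
  a  5  4  3  3  2  3
  l  6  5  4  4  3  2
The bottom-right entry gives D[6][5] = 2, so no sequence of fewer than 2 edits works. Backtracking through the table gives one optimal edit sequence (2 edits):
  wofsal → wosal (del f @3)
  wosal → wodal (sub s→d @3)
Edit distance = 2.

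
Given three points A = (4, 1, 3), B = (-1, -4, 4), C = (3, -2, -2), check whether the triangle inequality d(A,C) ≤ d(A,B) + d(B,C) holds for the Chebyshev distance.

d(A,B) = max(5, 5, 1) = 5, d(B,C) = max(4, 2, 6) = 6, d(A,C) = max(1, 3, 5) = 5.
d(A,C) = 5 ≤ 5 + 6 = 11. Triangle inequality is satisfied.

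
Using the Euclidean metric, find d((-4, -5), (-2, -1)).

√(Σ(x_i - y_i)²) = √((-4 - (-2))² + (-5 - (-1))²)
= √((-2)² + (-4)²) = √(4 + 16) = √20 ≈ 4.4721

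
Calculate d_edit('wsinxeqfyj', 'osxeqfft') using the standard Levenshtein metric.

Let D[i][j] be the edit distance between the first i characters of 'wsinxeqfyj' and the first j characters of 'osxeqfft', with D[i][0] = i, D[0][j] = j, and D[i][j] = D[i-1][j-1] if the characters match, else 1 + min(D[i-1][j], D[i][j-1], D[i-1][j-1]). Filling the table (rows: prefixes of 'wsinxeqfyj', columns: prefixes of 'osxeqfft'):
     ε  o  s  x  e  q  f  f  t
  ε  0  1  2  3  4  5  6  7  8
  w  1  1  2  3  4  5  6  7  8
  s  2  2  1  2  3  4  5  6  7
  i  3  3  2  2  3  4  5  6  7
  n  4  4  3  3  3  4  5  6  7
  x  5  5  4  3  4  4  5  6  7
  e  6  6  5  4  3  4  5  6  7
  q  7  7  6  5  4  3  4  5  6
  f  8  8  7  6  5  4  3  4  5
  y  9  9  8  7  6  5  4  4  5
  j 10 10  9  8  7  6  5  5  5
The bottom-right entry gives D[10][8] = 5, so no sequence of fewer than 5 edits works. Backtracking through the table gives one optimal edit sequence (5 edits):
  wsinxeqfyj → osinxeqfyj (sub w→o @1)
  osinxeqfyj → osnxeqfyj (del i @3)
  osnxeqfyj → osxeqfyj (del n @3)
  osxeqfyj → osxeqffj (sub y→f @7)
  osxeqffj → osxeqfft (sub j→t @8)
Edit distance = 5.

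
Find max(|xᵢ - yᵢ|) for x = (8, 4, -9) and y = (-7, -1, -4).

max(|x_i - y_i|) = max(|8 - (-7)|, |4 - (-1)|, |-9 - (-4)|) = max(15, 5, 5) = 15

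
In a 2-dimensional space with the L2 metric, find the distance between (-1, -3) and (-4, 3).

(Σ|x_i - y_i|^2)^(1/2) = (|-1 - (-4)|^2 + |-3 - 3|^2)^(1/2)
= (3^2 + 6^2)^(1/2) = (9 + 36)^(1/2) = (45)^(1/2) ≈ 6.7082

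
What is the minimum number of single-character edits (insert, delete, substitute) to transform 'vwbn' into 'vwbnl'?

Let D[i][j] be the edit distance between the first i characters of 'vwbn' and the first j characters of 'vwbnl', with D[i][0] = i, D[0][j] = j, and D[i][j] = D[i-1][j-1] if the characters match, else 1 + min(D[i-1][j], D[i][j-1], D[i-1][j-1]). Filling the table (rows: prefixes of 'vwbn', columns: prefixes of 'vwbnl'):
     ε  v  w  b  n  l
  ε  0  1  2  3  4  5
  v  1  0  1  2  3  4
  w  2  1  0  1  2  3
  b  3  2  1  0  1  2
  n  4  3  2  1  0  1
The bottom-right entry gives D[4][5] = 1, so no sequence of fewer than 1 edit works. Backtracking through the table gives one optimal edit sequence (1 edit):
  vwbn → vwbnl (ins l @5)
Edit distance = 1.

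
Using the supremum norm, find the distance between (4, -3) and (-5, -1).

max(|x_i - y_i|) = max(|4 - (-5)|, |-3 - (-1)|) = max(9, 2) = 9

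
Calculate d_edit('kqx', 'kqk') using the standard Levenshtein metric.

Let D[i][j] be the edit distance between the first i characters of 'kqx' and the first j characters of 'kqk', with D[i][0] = i, D[0][j] = j, and D[i][j] = D[i-1][j-1] if the characters match, else 1 + min(D[i-1][j], D[i][j-1], D[i-1][j-1]). Filling the table (rows: prefixes of 'kqx', columns: prefixes of 'kqk'):
     ε  k  q  k
  ε  0  1  2  3
  k  1  0  1  2
  q  2  1  0  1
  x  3  2  1  1
The bottom-right entry gives D[3][3] = 1, so no sequence of fewer than 1 edit works. Backtracking through the table gives one optimal edit sequence (1 edit):
  kqx → kqk (sub x→k @3)
Edit distance = 1.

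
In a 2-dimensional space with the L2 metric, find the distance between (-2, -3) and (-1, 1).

(Σ|x_i - y_i|^2)^(1/2) = (|-2 - (-1)|^2 + |-3 - 1|^2)^(1/2)
= (1^2 + 4^2)^(1/2) = (1 + 16)^(1/2) = (17)^(1/2) ≈ 4.1231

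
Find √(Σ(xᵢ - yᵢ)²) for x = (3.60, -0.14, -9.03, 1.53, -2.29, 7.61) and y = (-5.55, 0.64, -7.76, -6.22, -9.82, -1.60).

√(Σ(x_i - y_i)²) = √((3.6 - (-5.55))² + (-0.14 - 0.64)² + (-9.03 - (-7.76))² + (1.53 - (-6.22))² + (-2.29 - (-9.82))² + (7.61 - (-1.6))²)
= √(9.15² + (-0.78)² + (-1.27)² + 7.75² + 7.53² + 9.21²) = √(83.7225 + 0.6084 + 1.6129 + 60.0625 + 56.7009 + 84.8241) = √287.5313 ≈ 16.9567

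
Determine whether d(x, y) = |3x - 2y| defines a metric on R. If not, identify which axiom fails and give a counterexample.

No. d fails symmetry: d(1, 7) = |3·1 - 2·7| = |-11| = 11, but d(7, 1) = |3·7 - 2·1| = |19| = 19. Since 11 ≠ 19, d(x,y) ≠ d(y,x) in general.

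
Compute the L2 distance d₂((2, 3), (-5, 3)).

√(Σ(x_i - y_i)²) = √((2 - (-5))² + (3 - 3)²)
= √(7² + 0²) = √(49 + 0) = √49 = 7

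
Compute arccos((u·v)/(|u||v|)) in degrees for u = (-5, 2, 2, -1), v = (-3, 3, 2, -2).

With u = (-5, 2, 2, -1), v = (-3, 3, 2, -2):
u·v = (-5)·(-3) + 2·3 + 2·2 + (-1)·(-2) = 15 + 6 + 4 + 2 = 27.
|u| = √((-5)² + 2² + 2² + (-1)²) = √34, |v| = √((-3)² + 3² + 2² + (-2)²) = √26, so |u||v| = √(34·26) = √884.
cos θ = (u·v)/(|u||v|) = 27/√884 ≈ 0.908108
θ = arccos(0.908108) ≈ 24.75°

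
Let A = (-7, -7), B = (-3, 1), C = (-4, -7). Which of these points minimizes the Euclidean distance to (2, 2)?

Distances: d(A) ≈ 12.7279, d(B) ≈ 5.099, d(C) ≈ 10.8167. Nearest: B = (-3, 1) with distance 5.099.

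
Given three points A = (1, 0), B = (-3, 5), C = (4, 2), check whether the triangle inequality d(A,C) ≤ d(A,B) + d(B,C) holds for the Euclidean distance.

d(A,B) = √(4² + 5²) = √41 ≈ 6.4031, d(B,C) = √(7² + 3²) = √58 ≈ 7.6158, d(A,C) = √(3² + 2²) = √13 ≈ 3.6056.
d(A,C) ≈ 3.6056 ≤ 6.4031 + 7.6158 = 14.0189. Triangle inequality is satisfied.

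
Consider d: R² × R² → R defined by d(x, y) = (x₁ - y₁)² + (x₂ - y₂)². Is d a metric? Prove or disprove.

No. The squared Euclidean distance fails the triangle inequality. Counterexample: x = (0, 0), y = (4, 4), z = (8, 8). d(x,z) = 8² + 8² = 128, but d(x,y) + d(y,z) = (4² + 4²) + (4² + 4²) = 32 + 32 = 64. Since 128 > 64, the triangle inequality is violated. (Note: √d, the ordinary Euclidean distance, IS a metric.)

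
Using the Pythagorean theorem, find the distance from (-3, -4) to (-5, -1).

√(Σ(x_i - y_i)²) = √((-3 - (-5))² + (-4 - (-1))²)
= √(2² + (-3)²) = √(4 + 9) = √13 ≈ 3.6056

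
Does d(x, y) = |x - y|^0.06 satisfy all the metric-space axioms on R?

Yes. With 0 < p = 0.06 ≤ 1, d(x,y) = |x-y|^0.06 is a metric on R. Non-negativity and symmetry are immediate; |x-y|^0.06 = 0 ⟺ |x-y| = 0 ⟺ x = y. For the triangle inequality, the function t ↦ t^0.06 is subadditive on [0,∞) when p ≤ 1, so |x-z|^0.06 ≤ (|x-y| + |y-z|)^0.06 ≤ |x-y|^0.06 + |y-z|^0.06.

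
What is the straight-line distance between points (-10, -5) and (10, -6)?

√(Σ(x_i - y_i)²) = √((-10 - 10)² + (-5 - (-6))²)
= √((-20)² + 1²) = √(400 + 1) = √401 ≈ 20.025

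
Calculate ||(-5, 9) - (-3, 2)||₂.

√(Σ(x_i - y_i)²) = √((-5 - (-3))² + (9 - 2)²)
= √((-2)² + 7²) = √(4 + 49) = √53 ≈ 7.2801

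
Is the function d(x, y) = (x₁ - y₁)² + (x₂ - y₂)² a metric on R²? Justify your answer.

No. The squared Euclidean distance fails the triangle inequality. Counterexample: x = (0, 0), y = (1, 2), z = (2, 4). d(x,z) = 2² + 4² = 20, but d(x,y) + d(y,z) = (1² + 2²) + (1² + 2²) = 5 + 5 = 10. Since 20 > 10, the triangle inequality is violated. (Note: √d, the ordinary Euclidean distance, IS a metric.)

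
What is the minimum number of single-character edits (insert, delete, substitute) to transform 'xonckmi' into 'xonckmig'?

Let D[i][j] be the edit distance between the first i characters of 'xonckmi' and the first j characters of 'xonckmig', with D[i][0] = i, D[0][j] = j, and D[i][j] = D[i-1][j-1] if the characters match, else 1 + min(D[i-1][j], D[i][j-1], D[i-1][j-1]). Filling the table (rows: prefixes of 'xonckmi', columns: prefixes of 'xonckmig'):
     ε  x  o  n  c  k  m  i  g
  ε  0  1  2  3  4  5  6  7  8
  x  1  0  1  2  3  4  5  6  7
  o  2  1  0  1  2  3  4  5  6
  n  3  2  1  0  1  2  3  4  5
  c  4  3  2  1  0  1  2  3  4
  k  5  4  3  2  1  0  1  2  3
  m  6  5  4  3  2  1  0  1  2
  i  7  6  5  4  3  2  1  0  1
The bottom-right entry gives D[7][8] = 1, so no sequence of fewer than 1 edit works. Backtracking through the table gives one optimal edit sequence (1 edit):
  xonckmi → xonckmig (ins g @8)
Edit distance = 1.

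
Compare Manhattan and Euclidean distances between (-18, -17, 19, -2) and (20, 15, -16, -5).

L1 = |-18 - 20| + |-17 - 15| + |19 - (-16)| + |-2 - (-5)| = 38 + 32 + 35 + 3 = 108
L2 = √(38² + 32² + 35² + 3²) = √3702 ≈ 60.8441
L1 ≥ L2 always (equality iff movement is along one axis); L1 > L2 here.
Ratio L1/L2 = 108/√3702 ≈ 1.775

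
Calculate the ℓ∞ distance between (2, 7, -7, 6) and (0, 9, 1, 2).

max(|x_i - y_i|) = max(|2 - 0|, |7 - 9|, |-7 - 1|, |6 - 2|) = max(2, 2, 8, 4) = 8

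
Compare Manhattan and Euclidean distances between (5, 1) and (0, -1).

L1 = |5 - 0| + |1 - (-1)| = 5 + 2 = 7
L2 = √(5² + 2²) = √29 ≈ 5.3852
L1 ≥ L2 always (equality iff movement is along one axis); L1 > L2 here.
Ratio L1/L2 = 7/√29 ≈ 1.2999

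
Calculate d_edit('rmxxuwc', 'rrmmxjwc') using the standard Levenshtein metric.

Let D[i][j] be the edit distance between the first i characters of 'rmxxuwc' and the first j characters of 'rrmmxjwc', with D[i][0] = i, D[0][j] = j, and D[i][j] = D[i-1][j-1] if the characters match, else 1 + min(D[i-1][j], D[i][j-1], D[i-1][j-1]). Filling the table (rows: prefixes of 'rmxxuwc', columns: prefixes of 'rrmmxjwc'):
     ε  r  r  m  m  x  j  w  c
  ε  0  1  2  3  4  5  6  7  8
  r  1  0  1  2  3  4  5  6  7
  m  2  1  1  1  2  3  4  5  6
  x  3  2  2  2  2  2  3  4  5
  x  4  3  3  3  3  2  3  4  5
  u  5  4  4  4  4  3  3  4  5
  w  6  5  5  5  5  4  4  3  4
  c  7  6  6  6  6  5  5  4  3
The bottom-right entry gives D[7][8] = 3, so no sequence of fewer than 3 edits works. Backtracking through the table gives one optimal edit sequence (3 edits):
  rmxxuwc → rrmxxuwc (ins r @1)
  rrmxxuwc → rrmmxuwc (sub x→m @4)
  rrmmxuwc → rrmmxjwc (sub u→j @6)
Edit distance = 3.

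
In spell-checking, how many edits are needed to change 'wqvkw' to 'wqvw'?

Let D[i][j] be the edit distance between the first i characters of 'wqvkw' and the first j characters of 'wqvw', with D[i][0] = i, D[0][j] = j, and D[i][j] = D[i-1][j-1] if the characters match, else 1 + min(D[i-1][j], D[i][j-1], D[i-1][j-1]). Filling the table (rows: prefixes of 'wqvkw', columns: prefixes of 'wqvw'):
     ε  w  q  v  w
  ε  0  1  2  3  4
  w  1  0  1  2  3
  q  2  1  0  1  2
  v  3  2  1  0  1
  k  4  3  2  1  1
  w  5  4  3  2  1
The bottom-right entry gives D[5][4] = 1, so no sequence of fewer than 1 edit works. Backtracking through the table gives one optimal edit sequence (1 edit):
  wqvkw → wqvw (del k @4)
Edit distance = 1.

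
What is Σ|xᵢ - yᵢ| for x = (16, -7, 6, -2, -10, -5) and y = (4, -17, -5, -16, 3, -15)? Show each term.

Σ|x_i - y_i| = |16 - 4| + |-7 - (-17)| + |6 - (-5)| + |-2 - (-16)| + |-10 - 3| + |-5 - (-15)| = 12 + 10 + 11 + 14 + 13 + 10 = 70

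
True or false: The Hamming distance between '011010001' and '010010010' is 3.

Differing positions: 3, 8, 9. Hamming distance = 3, so the claim is true.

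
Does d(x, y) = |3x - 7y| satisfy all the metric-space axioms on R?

No. d fails symmetry: d(6, 7) = |3·6 - 7·7| = |-31| = 31, but d(7, 6) = |3·7 - 7·6| = |-21| = 21. Since 31 ≠ 21, d(x,y) ≠ d(y,x) in general.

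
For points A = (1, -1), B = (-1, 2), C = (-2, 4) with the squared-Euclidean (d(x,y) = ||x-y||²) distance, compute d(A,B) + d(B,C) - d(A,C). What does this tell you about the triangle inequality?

d(A,B) = 2² + 3² = 13, d(B,C) = 1² + 2² = 5, d(A,C) = 3² + 5² = 34.
d(A,B) + d(B,C) - d(A,C) = 13 + 5 - 34 = 18 - 34 = -16. This is < 0, so the triangle inequality FAILS for these points (squared-Euclidean is not a metric).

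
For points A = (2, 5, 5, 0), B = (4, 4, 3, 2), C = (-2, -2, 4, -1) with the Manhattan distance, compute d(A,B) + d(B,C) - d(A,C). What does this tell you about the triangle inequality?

d(A,B) = 2 + 1 + 2 + 2 = 7, d(B,C) = 6 + 6 + 1 + 3 = 16, d(A,C) = 4 + 7 + 1 + 1 = 13.
d(A,B) + d(B,C) - d(A,C) = 7 + 16 - 13 = 23 - 13 = 10. This is ≥ 0, so the triangle inequality holds for these points.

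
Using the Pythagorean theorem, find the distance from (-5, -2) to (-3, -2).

√(Σ(x_i - y_i)²) = √((-5 - (-3))² + (-2 - (-2))²)
= √((-2)² + 0²) = √(4 + 0) = √4 = 2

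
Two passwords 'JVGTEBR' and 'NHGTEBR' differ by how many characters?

Differing positions: 1, 2. Hamming distance = 2.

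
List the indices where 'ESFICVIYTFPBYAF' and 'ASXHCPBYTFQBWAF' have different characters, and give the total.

Differing positions: 1, 3, 4, 6, 7, 11, 13. Hamming distance = 7.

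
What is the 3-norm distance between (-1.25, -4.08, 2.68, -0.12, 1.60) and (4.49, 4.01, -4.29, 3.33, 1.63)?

(Σ|x_i - y_i|^3)^(1/3) = (|-1.25 - 4.49|^3 + |-4.08 - 4.01|^3 + |2.68 - (-4.29)|^3 + |-0.12 - 3.33|^3 + |1.6 - 1.63|^3)^(1/3)
= (5.74^3 + 8.09^3 + 6.97^3 + 3.45^3 + 0.03^3)^(1/3) ≈ (189.1192 + 529.4751 + 338.6089 + 41.0636 + 0)^(1/3) = (1098.2668)^(1/3) ≈ 10.3174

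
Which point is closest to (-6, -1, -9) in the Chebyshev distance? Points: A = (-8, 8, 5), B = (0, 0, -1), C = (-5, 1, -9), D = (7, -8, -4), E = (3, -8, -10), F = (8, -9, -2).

Distances: d(A) = 14, d(B) = 8, d(C) = 2, d(D) = 13, d(E) = 9, d(F) = 14. Nearest: C = (-5, 1, -9) with distance 2.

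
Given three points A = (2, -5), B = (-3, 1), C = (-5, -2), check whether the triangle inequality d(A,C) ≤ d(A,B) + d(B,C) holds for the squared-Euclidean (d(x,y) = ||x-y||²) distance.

d(A,B) = 5² + 6² = 61, d(B,C) = 2² + 3² = 13, d(A,C) = 7² + 3² = 58.
d(A,C) = 58 ≤ 61 + 13 = 74. Triangle inequality is satisfied.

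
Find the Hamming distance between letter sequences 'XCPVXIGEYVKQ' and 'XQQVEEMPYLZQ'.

Differing positions: 2, 3, 5, 6, 7, 8, 10, 11. Hamming distance = 8.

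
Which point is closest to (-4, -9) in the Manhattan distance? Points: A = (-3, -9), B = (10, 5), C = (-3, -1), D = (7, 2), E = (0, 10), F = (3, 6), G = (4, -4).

Distances: d(A) = 1, d(B) = 28, d(C) = 9, d(D) = 22, d(E) = 23, d(F) = 22, d(G) = 13. Nearest: A = (-3, -9) with distance 1.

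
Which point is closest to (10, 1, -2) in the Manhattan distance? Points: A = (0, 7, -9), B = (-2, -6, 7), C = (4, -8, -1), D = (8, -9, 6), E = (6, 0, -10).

Distances: d(A) = 23, d(B) = 28, d(C) = 16, d(D) = 20, d(E) = 13. Nearest: E = (6, 0, -10) with distance 13.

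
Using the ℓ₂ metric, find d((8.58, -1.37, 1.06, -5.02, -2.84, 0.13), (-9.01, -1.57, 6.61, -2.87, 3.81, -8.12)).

√(Σ(x_i - y_i)²) = √((8.58 - (-9.01))² + (-1.37 - (-1.57))² + (1.06 - 6.61)² + (-5.02 - (-2.87))² + (-2.84 - 3.81)² + (0.13 - (-8.12))²)
= √(17.59² + 0.2² + (-5.55)² + (-2.15)² + (-6.65)² + 8.25²) = √(309.4081 + 0.04 + 30.8025 + 4.6225 + 44.2225 + 68.0625) = √457.1581 ≈ 21.3813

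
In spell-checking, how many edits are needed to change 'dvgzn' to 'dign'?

Let D[i][j] be the edit distance between the first i characters of 'dvgzn' and the first j characters of 'dign', with D[i][0] = i, D[0][j] = j, and D[i][j] = D[i-1][j-1] if the characters match, else 1 + min(D[i-1][j], D[i][j-1], D[i-1][j-1]). Filling the table (rows: prefixes of 'dvgzn', columns: prefixes of 'dign'):
     ε  d  i  g  n
  ε  0  1  2  3  4
  d  1  0  1  2  3
  v  2  1  1  2  3
  g  3  2  2  1  2
  z  4  3  3  2  2
  n  5  4  4  3  2
The bottom-right entry gives D[5][4] = 2, so no sequence of fewer than 2 edits works. Backtracking through the table gives one optimal edit sequence (2 edits):
  dvgzn → digzn (sub v→i @2)
  digzn → dign (del z @4)
Edit distance = 2.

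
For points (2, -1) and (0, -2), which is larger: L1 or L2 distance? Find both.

L1 = |2 - 0| + |-1 - (-2)| = 2 + 1 = 3
L2 = √(2² + 1²) = √5 ≈ 2.2361
L1 ≥ L2 always (equality iff movement is along one axis); L1 > L2 here.
Ratio L1/L2 = 3/√5 ≈ 1.3416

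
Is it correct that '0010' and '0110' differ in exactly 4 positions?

Differing positions: 2. Hamming distance = 1, so the claim that d_H = 4 is false.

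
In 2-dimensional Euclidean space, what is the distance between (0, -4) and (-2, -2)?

√(Σ(x_i - y_i)²) = √((0 - (-2))² + (-4 - (-2))²)
= √(2² + (-2)²) = √(4 + 4) = √8 ≈ 2.8284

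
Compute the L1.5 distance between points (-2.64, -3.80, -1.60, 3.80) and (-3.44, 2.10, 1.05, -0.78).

(Σ|x_i - y_i|^1.5)^(1/1.5) = (|-2.64 - (-3.44)|^1.5 + |-3.8 - 2.1|^1.5 + |-1.6 - 1.05|^1.5 + |3.8 - (-0.78)|^1.5)^(1/1.5)
= (0.8^1.5 + 5.9^1.5 + 2.65^1.5 + 4.58^1.5)^(1/1.5) ≈ (0.7155 + 14.3311 + 4.3139 + 9.8016)^(1/1.5) = (29.1621)^(1/1.5) ≈ 9.4743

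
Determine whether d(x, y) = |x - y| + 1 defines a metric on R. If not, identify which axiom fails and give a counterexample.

No. d fails identity of indiscernibles (specifically d(x,x) = 0): d(3, 3) = |3 - 3| + 1 = 0 + 1 = 1 ≠ 0.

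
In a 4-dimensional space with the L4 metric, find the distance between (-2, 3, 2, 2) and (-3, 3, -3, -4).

(Σ|x_i - y_i|^4)^(1/4) = (|-2 - (-3)|^4 + |3 - 3|^4 + |2 - (-3)|^4 + |2 - (-4)|^4)^(1/4)
= (1^4 + 0^4 + 5^4 + 6^4)^(1/4) = (1 + 0 + 625 + 1296)^(1/4) = (1922)^(1/4) ≈ 6.6212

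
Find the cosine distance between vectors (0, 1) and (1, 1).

With u = (0, 1), v = (1, 1):
u·v = 0·1 + 1·1 = 0 + 1 = 1.
|u| = √(0² + 1²) = √1, |v| = √(1² + 1²) = √2, so |u||v| = √(1·2) = √2.
cos θ = (u·v)/(|u||v|) = 1/√2 ≈ 0.7071
Cosine distance = 1 - cos θ ≈ 1 - 0.7071 = 0.2929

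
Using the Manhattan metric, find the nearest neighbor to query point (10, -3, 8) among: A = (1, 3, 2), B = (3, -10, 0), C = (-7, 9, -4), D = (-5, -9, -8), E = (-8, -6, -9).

Distances: d(A) = 21, d(B) = 22, d(C) = 41, d(D) = 37, d(E) = 38. Nearest: A = (1, 3, 2) with distance 21.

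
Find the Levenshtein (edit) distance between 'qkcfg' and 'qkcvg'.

Let D[i][j] be the edit distance between the first i characters of 'qkcfg' and the first j characters of 'qkcvg', with D[i][0] = i, D[0][j] = j, and D[i][j] = D[i-1][j-1] if the characters match, else 1 + min(D[i-1][j], D[i][j-1], D[i-1][j-1]). Filling the table (rows: prefixes of 'qkcfg', columns: prefixes of 'qkcvg'):
     ε  q  k  c  v  g
  ε  0  1  2  3  4  5
  q  1  0  1  2  3  4
  k  2  1  0  1  2  3
  c  3  2  1  0  1  2
  f  4  3  2  1  1  2
  g  5  4  3  2  2  1
The bottom-right entry gives D[5][5] = 1, so no sequence of fewer than 1 edit works. Backtracking through the table gives one optimal edit sequence (1 edit):
  qkcfg → qkcvg (sub f→v @4)
Edit distance = 1.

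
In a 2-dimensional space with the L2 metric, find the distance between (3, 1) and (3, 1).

(Σ|x_i - y_i|^2)^(1/2) = (|3 - 3|^2 + |1 - 1|^2)^(1/2)
= (0^2 + 0^2)^(1/2) = (0 + 0)^(1/2) = (0)^(1/2) = 0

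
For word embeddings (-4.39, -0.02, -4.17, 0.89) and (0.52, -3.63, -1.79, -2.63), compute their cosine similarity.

With u = (-4.39, -0.02, -4.17, 0.89), v = (0.52, -3.63, -1.79, -2.63):
u·v = (-4.39)·0.52 + (-0.02)·(-3.63) + (-4.17)·(-1.79) + 0.89·(-2.63) = (-2.2828) + 0.0726 + 7.4643 + (-2.3407) = 2.9134.
|u| = √((-4.39)² + (-0.02)² + (-4.17)² + 0.89²) = √(19.2721 + 0.0004 + 17.3889 + 0.7921) = √37.4535, |v| = √(0.52² + (-3.63)² + (-1.79)² + (-2.63)²) = √(0.2704 + 13.1769 + 3.2041 + 6.9169) = √23.5683.
cos θ = (u·v)/(|u||v|) = 2.9134/(√37.4535·√23.5683) ≈ 0.0981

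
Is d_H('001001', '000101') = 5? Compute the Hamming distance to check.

Differing positions: 3, 4. Hamming distance = 2, so the claim that d_H = 5 is false.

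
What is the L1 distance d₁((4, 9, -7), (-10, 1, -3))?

Σ|x_i - y_i| = |4 - (-10)| + |9 - 1| + |-7 - (-3)| = 14 + 8 + 4 = 26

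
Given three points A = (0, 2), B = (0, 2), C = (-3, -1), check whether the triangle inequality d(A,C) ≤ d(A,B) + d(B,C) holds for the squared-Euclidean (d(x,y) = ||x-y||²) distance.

d(A,B) = 0² + 0² = 0, d(B,C) = 3² + 3² = 18, d(A,C) = 3² + 3² = 18.
d(A,C) = 18 ≤ 0 + 18 = 18. Triangle inequality is satisfied.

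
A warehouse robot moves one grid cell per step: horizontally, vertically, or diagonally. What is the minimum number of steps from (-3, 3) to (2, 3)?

max(|x_i - y_i|) = max(|-3 - 2|, |3 - 3|) = max(5, 0) = 5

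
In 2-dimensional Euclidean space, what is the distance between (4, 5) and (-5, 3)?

√(Σ(x_i - y_i)²) = √((4 - (-5))² + (5 - 3)²)
= √(9² + 2²) = √(81 + 4) = √85 ≈ 9.2195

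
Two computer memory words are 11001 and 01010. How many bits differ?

Differing positions: 1, 4, 5. Hamming distance = 3.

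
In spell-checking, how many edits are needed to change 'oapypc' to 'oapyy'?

Let D[i][j] be the edit distance between the first i characters of 'oapypc' and the first j characters of 'oapyy', with D[i][0] = i, D[0][j] = j, and D[i][j] = D[i-1][j-1] if the characters match, else 1 + min(D[i-1][j], D[i][j-1], D[i-1][j-1]). Filling the table (rows: prefixes of 'oapypc', columns: prefixes of 'oapyy'):
     ε  o  a  p  y  y
  ε  0  1  2  3  4  5
  o  1  0  1  2  3  4
  a  2  1  0  1  2  3
  p  3  2  1  0  1  2
  y  4  3  2  1  0  1
  p  5  4  3  2  1  1
  c  6  5  4  3  2  2
The bottom-right entry gives D[6][5] = 2, so no sequence of fewer than 2 edits works. Backtracking through the table gives one optimal edit sequence (2 edits):
  oapypc → oapyc (del p @5)
  oapyc → oapyy (sub c→y @5)
Edit distance = 2.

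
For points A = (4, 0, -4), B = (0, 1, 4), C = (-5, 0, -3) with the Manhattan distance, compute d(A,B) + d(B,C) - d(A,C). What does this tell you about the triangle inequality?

d(A,B) = 4 + 1 + 8 = 13, d(B,C) = 5 + 1 + 7 = 13, d(A,C) = 9 + 0 + 1 = 10.
d(A,B) + d(B,C) - d(A,C) = 13 + 13 - 10 = 26 - 10 = 16. This is ≥ 0, so the triangle inequality holds for these points.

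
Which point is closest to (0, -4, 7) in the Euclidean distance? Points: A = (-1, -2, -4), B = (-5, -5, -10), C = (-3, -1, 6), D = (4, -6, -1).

Distances: d(A) ≈ 11.225, d(B) ≈ 17.7482, d(C) ≈ 4.3589, d(D) ≈ 9.1652. Nearest: C = (-3, -1, 6) with distance 4.3589.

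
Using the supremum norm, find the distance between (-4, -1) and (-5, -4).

max(|x_i - y_i|) = max(|-4 - (-5)|, |-1 - (-4)|) = max(1, 3) = 3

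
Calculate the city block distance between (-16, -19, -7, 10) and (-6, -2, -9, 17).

Σ|x_i - y_i| = |-16 - (-6)| + |-19 - (-2)| + |-7 - (-9)| + |10 - 17| = 10 + 17 + 2 + 7 = 36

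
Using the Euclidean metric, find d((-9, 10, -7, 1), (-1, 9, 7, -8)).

√(Σ(x_i - y_i)²) = √((-9 - (-1))² + (10 - 9)² + (-7 - 7)² + (1 - (-8))²)
= √((-8)² + 1² + (-14)² + 9²) = √(64 + 1 + 196 + 81) = √342 ≈ 18.4932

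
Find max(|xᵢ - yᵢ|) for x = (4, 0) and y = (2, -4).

max(|x_i - y_i|) = max(|4 - 2|, |0 - (-4)|) = max(2, 4) = 4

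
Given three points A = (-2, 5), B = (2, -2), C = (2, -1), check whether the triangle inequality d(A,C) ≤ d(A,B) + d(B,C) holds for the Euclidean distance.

d(A,B) = √(4² + 7²) = √65 ≈ 8.0623, d(B,C) = √(0² + 1²) = √1 = 1, d(A,C) = √(4² + 6²) = √52 ≈ 7.2111.
d(A,C) ≈ 7.2111 ≤ 8.0623 + 1 = 9.0623. Triangle inequality is satisfied.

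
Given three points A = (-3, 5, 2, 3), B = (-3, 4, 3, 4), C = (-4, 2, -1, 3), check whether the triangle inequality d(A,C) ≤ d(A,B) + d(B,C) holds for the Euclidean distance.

d(A,B) = √(0² + 1² + 1² + 1²) = √3 ≈ 1.7321, d(B,C) = √(1² + 2² + 4² + 1²) = √22 ≈ 4.6904, d(A,C) = √(1² + 3² + 3² + 0²) = √19 ≈ 4.3589.
d(A,C) ≈ 4.3589 ≤ 1.7321 + 4.6904 = 6.4225. Triangle inequality is satisfied.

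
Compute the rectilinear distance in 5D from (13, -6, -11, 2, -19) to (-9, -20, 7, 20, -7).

Σ|x_i - y_i| = |13 - (-9)| + |-6 - (-20)| + |-11 - 7| + |2 - 20| + |-19 - (-7)| = 22 + 14 + 18 + 18 + 12 = 84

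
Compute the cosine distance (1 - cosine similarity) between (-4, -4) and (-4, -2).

With u = (-4, -4), v = (-4, -2):
u·v = (-4)·(-4) + (-4)·(-2) = 16 + 8 = 24.
|u| = √((-4)² + (-4)²) = √32, |v| = √((-4)² + (-2)²) = √20, so |u||v| = √(32·20) = √640.
cos θ = (u·v)/(|u||v|) = 24/√640 ≈ 0.9487
Cosine distance = 1 - cos θ ≈ 1 - 0.9487 = 0.0513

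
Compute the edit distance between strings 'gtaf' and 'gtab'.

Let D[i][j] be the edit distance between the first i characters of 'gtaf' and the first j characters of 'gtab', with D[i][0] = i, D[0][j] = j, and D[i][j] = D[i-1][j-1] if the characters match, else 1 + min(D[i-1][j], D[i][j-1], D[i-1][j-1]). Filling the table (rows: prefixes of 'gtaf', columns: prefixes of 'gtab'):
     ε  g  t  a  b
  ε  0  1  2  3  4
  g  1  0  1  2  3
  t  2  1  0  1  2
  a  3  2  1  0  1
  f  4  3  2  1  1
The bottom-right entry gives D[4][4] = 1, so no sequence of fewer than 1 edit works. Backtracking through the table gives one optimal edit sequence (1 edit):
  gtaf → gtab (sub f→b @4)
Edit distance = 1.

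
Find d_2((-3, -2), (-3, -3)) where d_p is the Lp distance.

(Σ|x_i - y_i|^2)^(1/2) = (|-3 - (-3)|^2 + |-2 - (-3)|^2)^(1/2)
= (0^2 + 1^2)^(1/2) = (0 + 1)^(1/2) = (1)^(1/2) = 1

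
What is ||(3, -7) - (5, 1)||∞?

max(|x_i - y_i|) = max(|3 - 5|, |-7 - 1|) = max(2, 8) = 8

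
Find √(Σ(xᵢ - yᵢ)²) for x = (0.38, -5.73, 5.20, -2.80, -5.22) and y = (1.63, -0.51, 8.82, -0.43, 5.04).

√(Σ(x_i - y_i)²) = √((0.38 - 1.63)² + (-5.73 - (-0.51))² + (5.2 - 8.82)² + (-2.8 - (-0.43))² + (-5.22 - 5.04)²)
= √((-1.25)² + (-5.22)² + (-3.62)² + (-2.37)² + (-10.26)²) = √(1.5625 + 27.2484 + 13.1044 + 5.6169 + 105.2676) = √152.7998 ≈ 12.3612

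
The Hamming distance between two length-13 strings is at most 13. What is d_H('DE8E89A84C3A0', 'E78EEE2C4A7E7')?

Differing positions: 1, 2, 5, 6, 7, 8, 10, 11, 12, 13. Hamming distance = 10. The maximum possible Hamming distance for length-13 strings is 13, so d_H/13 = 10/13 ≈ 0.7692.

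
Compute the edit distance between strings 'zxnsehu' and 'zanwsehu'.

Let D[i][j] be the edit distance between the first i characters of 'zxnsehu' and the first j characters of 'zanwsehu', with D[i][0] = i, D[0][j] = j, and D[i][j] = D[i-1][j-1] if the characters match, else 1 + min(D[i-1][j], D[i][j-1], D[i-1][j-1]). Filling the table (rows: prefixes of 'zxnsehu', columns: prefixes of 'zanwsehu'):
     ε  z  a  n  w  s  e  h  u
  ε  0  1  2  3  4  5  6  7  8
  z  1  0  1  2  3  4  5  6  7
  x  2  1  1  2  3  4  5  6  7
  n  3  2  2  1  2  3  4  5  6
  s  4  3  3  2  2  2  3  4  5
  e  5  4  4  3  3  3  2  3  4
  h  6  5  5  4  4  4  3  2  3
  u  7  6  6  5  5  5  4  3  2
The bottom-right entry gives D[7][8] = 2, so no sequence of fewer than 2 edits works. Backtracking through the table gives one optimal edit sequence (2 edits):
  zxnsehu → zansehu (sub x→a @2)
  zansehu → zanwsehu (ins w @4)
Edit distance = 2.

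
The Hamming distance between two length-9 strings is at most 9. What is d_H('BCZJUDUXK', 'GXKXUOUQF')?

Differing positions: 1, 2, 3, 4, 6, 8, 9. Hamming distance = 7. The maximum possible Hamming distance for length-9 strings is 9, so d_H/9 = 7/9 ≈ 0.7778.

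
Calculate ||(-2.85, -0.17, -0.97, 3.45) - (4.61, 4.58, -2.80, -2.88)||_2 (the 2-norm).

(Σ|x_i - y_i|^2)^(1/2) = (|-2.85 - 4.61|^2 + |-0.17 - 4.58|^2 + |-0.97 - (-2.8)|^2 + |3.45 - (-2.88)|^2)^(1/2)
= (7.46^2 + 4.75^2 + 1.83^2 + 6.33^2)^(1/2) = (55.6516 + 22.5625 + 3.3489 + 40.0689)^(1/2) = (121.6319)^(1/2) ≈ 11.0287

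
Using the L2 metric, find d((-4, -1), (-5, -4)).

√(Σ(x_i - y_i)²) = √((-4 - (-5))² + (-1 - (-4))²)
= √(1² + 3²) = √(1 + 9) = √10 ≈ 3.1623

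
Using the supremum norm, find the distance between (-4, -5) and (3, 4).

max(|x_i - y_i|) = max(|-4 - 3|, |-5 - 4|) = max(7, 9) = 9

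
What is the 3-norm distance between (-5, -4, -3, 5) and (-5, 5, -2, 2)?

(Σ|x_i - y_i|^3)^(1/3) = (|-5 - (-5)|^3 + |-4 - 5|^3 + |-3 - (-2)|^3 + |5 - 2|^3)^(1/3)
= (0^3 + 9^3 + 1^3 + 3^3)^(1/3) = (0 + 729 + 1 + 27)^(1/3) = (757)^(1/3) ≈ 9.1138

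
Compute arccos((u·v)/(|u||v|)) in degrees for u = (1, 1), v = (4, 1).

With u = (1, 1), v = (4, 1):
u·v = 1·4 + 1·1 = 4 + 1 = 5.
|u| = √(1² + 1²) = √2, |v| = √(4² + 1²) = √17, so |u||v| = √(2·17) = √34.
cos θ = (u·v)/(|u||v|) = 5/√34 ≈ 0.857493
θ = arccos(0.857493) ≈ 30.96°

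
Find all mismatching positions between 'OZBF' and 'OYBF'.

Differing positions: 2. Hamming distance = 1.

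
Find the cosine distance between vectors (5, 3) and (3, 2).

With u = (5, 3), v = (3, 2):
u·v = 5·3 + 3·2 = 15 + 6 = 21.
|u| = √(5² + 3²) = √34, |v| = √(3² + 2²) = √13, so |u||v| = √(34·13) = √442.
cos θ = (u·v)/(|u||v|) = 21/√442 ≈ 0.9989
Cosine distance = 1 - cos θ ≈ 1 - 0.9989 = 0.0011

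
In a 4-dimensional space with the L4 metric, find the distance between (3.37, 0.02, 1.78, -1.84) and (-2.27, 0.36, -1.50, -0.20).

(Σ|x_i - y_i|^4)^(1/4) = (|3.37 - (-2.27)|^4 + |0.02 - 0.36|^4 + |1.78 - (-1.5)|^4 + |-1.84 - (-0.2)|^4)^(1/4)
= (5.64^4 + 0.34^4 + 3.28^4 + 1.64^4)^(1/4) ≈ (1011.8507 + 0.0134 + 115.7432 + 7.2339)^(1/4) = (1134.8412)^(1/4) ≈ 5.8041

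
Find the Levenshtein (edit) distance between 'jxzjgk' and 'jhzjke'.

Let D[i][j] be the edit distance between the first i characters of 'jxzjgk' and the first j characters of 'jhzjke', with D[i][0] = i, D[0][j] = j, and D[i][j] = D[i-1][j-1] if the characters match, else 1 + min(D[i-1][j], D[i][j-1], D[i-1][j-1]). Filling the table (rows: prefixes of 'jxzjgk', columns: prefixes of 'jhzjke'):
     ε  j  h  z  j  k  e
  ε  0  1  2  3  4  5  6
  j  1  0  1  2  3  4  5
  x  2  1  1  2  3  4  5
  z  3  2  2  1  2  3  4
  j  4  3  3  2  1  2  3
  g  5  4  4  3  2  2  3
  k  6  5  5  4  3  2  3
The bottom-right entry gives D[6][6] = 3, so no sequence of fewer than 3 edits works. Backtracking through the table gives one optimal edit sequence (3 edits):
  jxzjgk → jhzjgk (sub x→h @2)
  jhzjgk → jhzjkk (sub g→k @5)
  jhzjkk → jhzjke (sub k→e @6)
Edit distance = 3.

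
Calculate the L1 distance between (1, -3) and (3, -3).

Σ|x_i - y_i| = |1 - 3| + |-3 - (-3)| = 2 + 0 = 2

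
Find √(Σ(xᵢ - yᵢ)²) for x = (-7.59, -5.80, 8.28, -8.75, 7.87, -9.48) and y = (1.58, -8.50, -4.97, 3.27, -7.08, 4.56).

√(Σ(x_i - y_i)²) = √((-7.59 - 1.58)² + (-5.8 - (-8.5))² + (8.28 - (-4.97))² + (-8.75 - 3.27)² + (7.87 - (-7.08))² + (-9.48 - 4.56)²)
= √((-9.17)² + 2.7² + 13.25² + (-12.02)² + 14.95² + (-14.04)²) = √(84.0889 + 7.29 + 175.5625 + 144.4804 + 223.5025 + 197.1216) = √832.0459 ≈ 28.8452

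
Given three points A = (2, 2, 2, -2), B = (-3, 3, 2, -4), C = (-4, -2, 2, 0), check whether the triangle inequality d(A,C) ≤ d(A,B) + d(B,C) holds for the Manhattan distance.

d(A,B) = 5 + 1 + 0 + 2 = 8, d(B,C) = 1 + 5 + 0 + 4 = 10, d(A,C) = 6 + 4 + 0 + 2 = 12.
d(A,C) = 12 ≤ 8 + 10 = 18. Triangle inequality is satisfied.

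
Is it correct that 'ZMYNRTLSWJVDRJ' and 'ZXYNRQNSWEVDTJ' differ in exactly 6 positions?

Differing positions: 2, 6, 7, 10, 13. Hamming distance = 5, so the claim that d_H = 6 is false.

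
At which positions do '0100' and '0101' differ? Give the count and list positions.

Differing positions: 4. Hamming distance = 1.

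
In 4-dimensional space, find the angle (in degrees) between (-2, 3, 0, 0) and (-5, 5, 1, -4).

With u = (-2, 3, 0, 0), v = (-5, 5, 1, -4):
u·v = (-2)·(-5) + 3·5 + 0·1 + 0·(-4) = 10 + 15 + 0 + 0 = 25.
|u| = √((-2)² + 3² + 0² + 0²) = √13, |v| = √((-5)² + 5² + 1² + (-4)²) = √67, so |u||v| = √(13·67) = √871.
cos θ = (u·v)/(|u||v|) = 25/√871 ≈ 0.847093
θ = arccos(0.847093) ≈ 32.1°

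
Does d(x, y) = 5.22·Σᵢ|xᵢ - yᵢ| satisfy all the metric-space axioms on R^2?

Yes. The L1 (Manhattan) norm induces a metric on R^2, and multiplying a metric by a positive constant 5.22 > 0 preserves all four axioms: non-negativity (5.22·||x-y|| ≥ 0), identity (5.22·||x-y|| = 0 ⟺ ||x-y|| = 0 ⟺ x = y), symmetry (||x-y|| = ||y-x||), and the triangle inequality (5.22·||x-z|| ≤ 5.22·||x-y|| + 5.22·||y-z||). So d is a metric.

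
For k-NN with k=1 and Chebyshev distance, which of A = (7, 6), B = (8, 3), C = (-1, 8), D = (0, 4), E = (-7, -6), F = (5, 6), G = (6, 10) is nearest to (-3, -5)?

Distances: d(A) = 11, d(B) = 11, d(C) = 13, d(D) = 9, d(E) = 4, d(F) = 11, d(G) = 15. Nearest: E = (-7, -6) with distance 4.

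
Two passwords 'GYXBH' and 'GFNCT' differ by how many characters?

Differing positions: 2, 3, 4, 5. Hamming distance = 4.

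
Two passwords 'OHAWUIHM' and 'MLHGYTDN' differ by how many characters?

Differing positions: 1, 2, 3, 4, 5, 6, 7, 8. Hamming distance = 8.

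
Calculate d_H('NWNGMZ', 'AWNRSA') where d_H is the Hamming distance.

Differing positions: 1, 4, 5, 6. Hamming distance = 4.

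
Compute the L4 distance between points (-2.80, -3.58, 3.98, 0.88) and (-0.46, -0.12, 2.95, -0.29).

(Σ|x_i - y_i|^4)^(1/4) = (|-2.8 - (-0.46)|^4 + |-3.58 - (-0.12)|^4 + |3.98 - 2.95|^4 + |0.88 - (-0.29)|^4)^(1/4)
= (2.34^4 + 3.46^4 + 1.03^4 + 1.17^4)^(1/4) ≈ (29.9822 + 143.3192 + 1.1255 + 1.8739)^(1/4) = (176.3008)^(1/4) ≈ 3.6439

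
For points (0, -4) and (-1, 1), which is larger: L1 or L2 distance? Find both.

L1 = |0 - (-1)| + |-4 - 1| = 1 + 5 = 6
L2 = √(1² + 5²) = √26 ≈ 5.099
L1 ≥ L2 always (equality iff movement is along one axis); L1 > L2 here.
Ratio L1/L2 = 6/√26 ≈ 1.1767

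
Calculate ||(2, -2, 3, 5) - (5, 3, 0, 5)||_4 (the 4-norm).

(Σ|x_i - y_i|^4)^(1/4) = (|2 - 5|^4 + |-2 - 3|^4 + |3 - 0|^4 + |5 - 5|^4)^(1/4)
= (3^4 + 5^4 + 3^4 + 0^4)^(1/4) = (81 + 625 + 81 + 0)^(1/4) = (787)^(1/4) ≈ 5.2966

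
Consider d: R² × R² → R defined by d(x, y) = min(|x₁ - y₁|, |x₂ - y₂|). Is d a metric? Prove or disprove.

No. d fails identity of indiscernibles: take x = (-2, 0) and y = (-2, 4). Then d(x,y) = min(|-2 - (-2)|, |0 - 4|) = min(0, 4) = 0, yet x ≠ y.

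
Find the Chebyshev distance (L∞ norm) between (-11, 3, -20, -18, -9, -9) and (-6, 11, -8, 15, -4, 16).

max(|x_i - y_i|) = max(|-11 - (-6)|, |3 - 11|, |-20 - (-8)|, |-18 - 15|, |-9 - (-4)|, |-9 - 16|) = max(5, 8, 12, 33, 5, 25) = 33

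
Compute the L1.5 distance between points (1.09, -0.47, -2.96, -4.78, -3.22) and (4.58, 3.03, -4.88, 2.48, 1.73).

(Σ|x_i - y_i|^1.5)^(1/1.5) = (|1.09 - 4.58|^1.5 + |-0.47 - 3.03|^1.5 + |-2.96 - (-4.88)|^1.5 + |-4.78 - 2.48|^1.5 + |-3.22 - 1.73|^1.5)^(1/1.5)
= (3.49^1.5 + 3.5^1.5 + 1.92^1.5 + 7.26^1.5 + 4.95^1.5)^(1/1.5) ≈ (6.5199 + 6.5479 + 2.6604 + 19.5616 + 11.0131)^(1/1.5) = (46.3029)^(1/1.5) ≈ 12.8945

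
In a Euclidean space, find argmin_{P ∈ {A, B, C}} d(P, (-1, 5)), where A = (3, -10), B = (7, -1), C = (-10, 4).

Distances: d(A) ≈ 15.5242, d(B) = 10, d(C) ≈ 9.0554. Nearest: C = (-10, 4) with distance 9.0554.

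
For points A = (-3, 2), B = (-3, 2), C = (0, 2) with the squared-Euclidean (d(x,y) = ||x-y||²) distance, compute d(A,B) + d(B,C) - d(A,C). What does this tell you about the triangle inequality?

d(A,B) = 0² + 0² = 0, d(B,C) = 3² + 0² = 9, d(A,C) = 3² + 0² = 9.
d(A,B) + d(B,C) - d(A,C) = 0 + 9 - 9 = 9 - 9 = 0. This is ≥ 0, so the triangle inequality holds for these points.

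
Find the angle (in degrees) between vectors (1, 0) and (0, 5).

With u = (1, 0), v = (0, 5):
u·v = 1·0 + 0·5 = 0 + 0 = 0.
|u| = √(1² + 0²) = √1, |v| = √(0² + 5²) = √25, so |u||v| = √(1·25) = √25 = 5.
cos θ = (u·v)/(|u||v|) = 0/5 = 0 (the vectors are orthogonal)
θ = arccos(0) = 90°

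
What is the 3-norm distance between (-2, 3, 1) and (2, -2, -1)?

(Σ|x_i - y_i|^3)^(1/3) = (|-2 - 2|^3 + |3 - (-2)|^3 + |1 - (-1)|^3)^(1/3)
= (4^3 + 5^3 + 2^3)^(1/3) = (64 + 125 + 8)^(1/3) = (197)^(1/3) ≈ 5.8186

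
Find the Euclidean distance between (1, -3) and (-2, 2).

√(Σ(x_i - y_i)²) = √((1 - (-2))² + (-3 - 2)²)
= √(3² + (-5)²) = √(9 + 25) = √34 ≈ 5.831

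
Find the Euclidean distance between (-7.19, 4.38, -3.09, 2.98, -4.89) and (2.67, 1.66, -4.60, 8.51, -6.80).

√(Σ(x_i - y_i)²) = √((-7.19 - 2.67)² + (4.38 - 1.66)² + (-3.09 - (-4.6))² + (2.98 - 8.51)² + (-4.89 - (-6.8))²)
= √((-9.86)² + 2.72² + 1.51² + (-5.53)² + 1.91²) = √(97.2196 + 7.3984 + 2.2801 + 30.5809 + 3.6481) = √141.1271 ≈ 11.8797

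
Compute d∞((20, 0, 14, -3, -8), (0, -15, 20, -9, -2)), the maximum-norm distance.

max(|x_i - y_i|) = max(|20 - 0|, |0 - (-15)|, |14 - 20|, |-3 - (-9)|, |-8 - (-2)|) = max(20, 15, 6, 6, 6) = 20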